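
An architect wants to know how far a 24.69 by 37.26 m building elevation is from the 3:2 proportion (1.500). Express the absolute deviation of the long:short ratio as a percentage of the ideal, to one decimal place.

Ratio = 37.26 / 24.69 ≈ 1.5091.
Ideal 3:2 = 1.5000. |1.5091 − 1.5000| / 1.5000 ≈ 0.61% → 0.6%.

0.6%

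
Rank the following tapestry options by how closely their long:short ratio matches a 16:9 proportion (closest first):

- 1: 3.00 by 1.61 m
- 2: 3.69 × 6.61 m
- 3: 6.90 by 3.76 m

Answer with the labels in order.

Ratios: 1 = 3.00 / 1.61 ≈ 1.863; 2 = 6.61 / 3.69 ≈ 1.791; 3 = 6.90 / 3.76 ≈ 1.835.
|Δ from 1.778|: 1 0.085; 2 0.013; 3 0.057.

2, 3, 1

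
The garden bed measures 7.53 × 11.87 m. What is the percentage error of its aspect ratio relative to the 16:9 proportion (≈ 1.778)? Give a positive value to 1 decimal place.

Ratio = 11.87 / 7.53 ≈ 1.5764.
Ideal 16:9 ≈ 1.7778. |1.5764 − 1.7778| / 1.7778 ≈ 11.33% → 11.3%.

11.3%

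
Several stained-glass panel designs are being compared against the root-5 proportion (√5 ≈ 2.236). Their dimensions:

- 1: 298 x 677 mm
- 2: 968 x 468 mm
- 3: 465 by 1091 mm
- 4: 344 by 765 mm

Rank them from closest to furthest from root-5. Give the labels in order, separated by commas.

4, 1, 3, 2

1: 677/298 ≈ 2.272 → |2.272 − 2.236| = 0.036
2: 968/468 ≈ 2.068 → |2.068 − 2.236| = 0.168
3: 1091/465 ≈ 2.346 → |2.346 − 2.236| = 0.110
4: 765/344 ≈ 2.224 → |2.224 − 2.236| = 0.012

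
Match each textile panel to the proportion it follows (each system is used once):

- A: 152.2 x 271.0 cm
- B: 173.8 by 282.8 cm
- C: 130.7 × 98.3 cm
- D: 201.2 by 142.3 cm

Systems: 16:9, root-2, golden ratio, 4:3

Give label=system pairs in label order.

A=16:9, B=golden ratio, C=4:3, D=root-2

A = 271.0/152.2 ≈ 1.781 → 16:9 (1.778)
B = 282.8/173.8 ≈ 1.627 → golden ratio (1.618)
C = 130.7/98.3 ≈ 1.330 → 4:3 (1.333)
D = 201.2/142.3 ≈ 1.414 → root-2 (1.414)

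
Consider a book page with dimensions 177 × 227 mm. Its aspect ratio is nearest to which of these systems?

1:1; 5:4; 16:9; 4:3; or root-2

5:4

227/177 ≈ 1.282. Nearest candidates are 5:4 (1.250, off by 0.032) and 4:3 (1.333, off by 0.051).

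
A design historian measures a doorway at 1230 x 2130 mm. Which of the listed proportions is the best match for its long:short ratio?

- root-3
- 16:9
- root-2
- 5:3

Ratio = 2130 / 1230 ≈ 1.732.
Distances: root-3 1.732 (Δ 0.000); 16:9 1.778 (Δ 0.046); root-2 1.414 (Δ 0.318); 5:3 1.667 (Δ 0.065).

root-3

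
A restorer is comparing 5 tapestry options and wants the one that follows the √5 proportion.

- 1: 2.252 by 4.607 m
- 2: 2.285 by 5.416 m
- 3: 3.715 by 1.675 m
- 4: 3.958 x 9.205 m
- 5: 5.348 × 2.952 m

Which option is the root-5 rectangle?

Target root-5 ≈ 2.236.
1: 2.046 (Δ0.190)  2: 2.370 (Δ0.134)  3: 2.218 (Δ0.018)  4: 2.326 (Δ0.090)  5: 1.812 (Δ0.424)

3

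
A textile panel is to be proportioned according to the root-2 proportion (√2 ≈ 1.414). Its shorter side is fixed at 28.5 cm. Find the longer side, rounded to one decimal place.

40.3 cm

root-2 ≈ 1.41421.
Longer side = 28.5 × 1.41421 ≈ 40.305 → 40.3 cm.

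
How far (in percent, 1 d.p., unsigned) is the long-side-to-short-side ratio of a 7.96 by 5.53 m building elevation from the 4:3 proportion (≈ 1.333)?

8.0%

Ratio = 7.96 / 5.53 ≈ 1.4394.
Ideal 4:3 ≈ 1.3333. |1.4394 − 1.3333| / 1.3333 ≈ 7.96% → 8.0%.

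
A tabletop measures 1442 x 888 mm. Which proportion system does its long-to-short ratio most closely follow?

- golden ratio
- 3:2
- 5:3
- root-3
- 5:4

golden ratio

1442/888 ≈ 1.624. Nearest candidates are golden ratio (1.618, off by 0.006) and 5:3 (1.667, off by 0.043).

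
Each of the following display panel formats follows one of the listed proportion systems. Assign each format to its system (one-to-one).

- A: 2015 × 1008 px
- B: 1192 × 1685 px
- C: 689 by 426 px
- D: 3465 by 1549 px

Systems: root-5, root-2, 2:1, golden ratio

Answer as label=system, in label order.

A=2:1, B=root-2, C=golden ratio, D=root-5

Ratios: A ≈ 1.999; B ≈ 1.414; C ≈ 1.617; D ≈ 2.237.
Targets: root-5 ≈ 2.236; root-2 ≈ 1.414; 2:1 ≈ 2.000; golden ratio ≈ 1.618.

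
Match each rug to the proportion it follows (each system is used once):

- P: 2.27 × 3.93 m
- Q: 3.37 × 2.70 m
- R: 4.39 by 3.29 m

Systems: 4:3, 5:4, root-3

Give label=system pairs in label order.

P=root-3, Q=5:4, R=4:3

Ratios: P ≈ 1.731; Q ≈ 1.248; R ≈ 1.334.
Targets: 4:3 ≈ 1.333; 5:4 ≈ 1.250; root-3 ≈ 1.732.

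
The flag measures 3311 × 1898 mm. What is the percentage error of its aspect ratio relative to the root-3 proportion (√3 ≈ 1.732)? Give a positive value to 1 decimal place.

Ratio = 3311 / 1898 ≈ 1.7445.
Ideal root-3 ≈ 1.7321. |1.7445 − 1.7321| / 1.7321 ≈ 0.72% → 0.7%.

0.7%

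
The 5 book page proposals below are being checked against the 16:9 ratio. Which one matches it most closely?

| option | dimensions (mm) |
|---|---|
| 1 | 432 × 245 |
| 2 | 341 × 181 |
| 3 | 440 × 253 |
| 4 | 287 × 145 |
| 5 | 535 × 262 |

Ratios (long/short): 1 ≈ 1.763; 2 ≈ 1.884; 3 ≈ 1.739; 4 ≈ 1.979; 5 ≈ 2.042.
16:9 ≈ 1.778; option 1 is nearest (Δ 0.015).

1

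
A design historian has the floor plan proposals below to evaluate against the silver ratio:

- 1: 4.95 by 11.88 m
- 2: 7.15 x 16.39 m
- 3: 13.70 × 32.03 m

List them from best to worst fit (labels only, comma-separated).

1, 3, 2

1: 11.88/4.95 ≈ 2.400 → |2.400 − 2.414| = 0.014
2: 16.39/7.15 ≈ 2.292 → |2.292 − 2.414| = 0.122
3: 32.03/13.70 ≈ 2.338 → |2.338 − 2.414| = 0.076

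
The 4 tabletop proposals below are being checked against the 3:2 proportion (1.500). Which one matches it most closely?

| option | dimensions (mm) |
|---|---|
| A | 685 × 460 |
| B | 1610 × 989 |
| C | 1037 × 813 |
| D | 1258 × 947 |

Target 3:2 ≈ 1.500.
A: 1.489 (Δ0.011)  B: 1.628 (Δ0.128)  C: 1.276 (Δ0.224)  D: 1.328 (Δ0.172)

A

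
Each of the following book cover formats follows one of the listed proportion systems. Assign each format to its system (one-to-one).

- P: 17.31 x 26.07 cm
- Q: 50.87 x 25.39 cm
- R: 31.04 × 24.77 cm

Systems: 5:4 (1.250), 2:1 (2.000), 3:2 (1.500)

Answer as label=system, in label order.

P = 26.07/17.31 ≈ 1.506 → 3:2 (1.500)
Q = 50.87/25.39 ≈ 2.004 → 2:1 (2.000)
R = 31.04/24.77 ≈ 1.253 → 5:4 (1.250)

P=3:2, Q=2:1, R=5:4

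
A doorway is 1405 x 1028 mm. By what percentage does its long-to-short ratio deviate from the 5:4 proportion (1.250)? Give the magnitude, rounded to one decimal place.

9.3%

Ratio = 1405 / 1028 ≈ 1.3667.
Ideal 5:4 = 1.2500. |1.3667 − 1.2500| / 1.2500 ≈ 9.34% → 9.3%.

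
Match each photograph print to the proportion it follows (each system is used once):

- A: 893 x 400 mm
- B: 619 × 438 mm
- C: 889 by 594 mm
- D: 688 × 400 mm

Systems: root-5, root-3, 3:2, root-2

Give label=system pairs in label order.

Ratios: A ≈ 2.232; B ≈ 1.413; C ≈ 1.497; D ≈ 1.720.
Targets: root-5 ≈ 2.236; root-3 ≈ 1.732; 3:2 ≈ 1.500; root-2 ≈ 1.414.

A=root-5, B=root-2, C=3:2, D=root-3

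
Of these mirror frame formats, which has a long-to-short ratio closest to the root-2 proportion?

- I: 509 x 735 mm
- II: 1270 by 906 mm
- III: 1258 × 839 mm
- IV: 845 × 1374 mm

Target root-2 ≈ 1.414.
I: 1.444 (Δ0.030)  II: 1.402 (Δ0.012)  III: 1.499 (Δ0.085)  IV: 1.626 (Δ0.212)

II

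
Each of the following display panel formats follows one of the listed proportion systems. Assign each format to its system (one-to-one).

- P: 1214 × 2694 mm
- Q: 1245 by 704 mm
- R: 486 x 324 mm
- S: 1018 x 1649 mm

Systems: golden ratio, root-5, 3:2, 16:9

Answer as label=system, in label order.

Ratios: P ≈ 2.219; Q ≈ 1.768; R ≈ 1.500; S ≈ 1.620.
Targets: golden ratio ≈ 1.618; root-5 ≈ 2.236; 3:2 ≈ 1.500; 16:9 ≈ 1.778.

P=root-5, Q=16:9, R=3:2, S=golden ratio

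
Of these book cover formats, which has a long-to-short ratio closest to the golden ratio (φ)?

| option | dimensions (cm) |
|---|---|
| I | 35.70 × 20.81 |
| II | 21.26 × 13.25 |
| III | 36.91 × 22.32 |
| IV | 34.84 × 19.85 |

II

Ratios (long/short): I ≈ 1.716; II ≈ 1.605; III ≈ 1.654; IV ≈ 1.755.
golden ratio ≈ 1.618; option II is nearest (Δ 0.013).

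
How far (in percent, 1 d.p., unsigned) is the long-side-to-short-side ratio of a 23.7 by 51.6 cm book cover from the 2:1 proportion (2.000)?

Ratio = 51.6 / 23.7 ≈ 2.1772.
Ideal 2:1 = 2.0000. |2.1772 − 2.0000| / 2.0000 ≈ 8.86% → 8.9%.

8.9%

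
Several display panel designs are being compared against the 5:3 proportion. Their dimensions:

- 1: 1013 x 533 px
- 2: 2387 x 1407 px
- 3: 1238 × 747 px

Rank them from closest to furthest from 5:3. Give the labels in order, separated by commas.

3, 2, 1

1: 1013/533 ≈ 1.901 → |1.901 − 1.667| = 0.234
2: 2387/1407 ≈ 1.697 → |1.697 − 1.667| = 0.030
3: 1238/747 ≈ 1.657 → |1.657 − 1.667| = 0.010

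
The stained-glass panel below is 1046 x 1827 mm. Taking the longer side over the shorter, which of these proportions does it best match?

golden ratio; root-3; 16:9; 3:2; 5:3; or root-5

root-3

Ratio = 1827 / 1046 ≈ 1.747.
Distances: golden ratio 1.618 (Δ 0.129); root-3 1.732 (Δ 0.015); 16:9 1.778 (Δ 0.031); 3:2 1.500 (Δ 0.247); 5:3 1.667 (Δ 0.080); root-5 2.236 (Δ 0.489).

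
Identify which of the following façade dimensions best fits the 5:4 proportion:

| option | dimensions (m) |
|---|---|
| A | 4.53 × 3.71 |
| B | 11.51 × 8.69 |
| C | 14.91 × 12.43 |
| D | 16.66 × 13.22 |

Ratios (long/short): A ≈ 1.221; B ≈ 1.325; C ≈ 1.200; D ≈ 1.260.
5:4 ≈ 1.250; option D is nearest (Δ 0.010).

D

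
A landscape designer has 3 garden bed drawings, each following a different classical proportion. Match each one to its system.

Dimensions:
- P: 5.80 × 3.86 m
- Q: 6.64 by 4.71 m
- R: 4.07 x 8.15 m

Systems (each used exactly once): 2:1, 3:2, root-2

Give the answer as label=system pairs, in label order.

P=3:2, Q=root-2, R=2:1

Ratios: P ≈ 1.503; Q ≈ 1.410; R ≈ 2.002.
Targets: 2:1 ≈ 2.000; 3:2 ≈ 1.500; root-2 ≈ 1.414.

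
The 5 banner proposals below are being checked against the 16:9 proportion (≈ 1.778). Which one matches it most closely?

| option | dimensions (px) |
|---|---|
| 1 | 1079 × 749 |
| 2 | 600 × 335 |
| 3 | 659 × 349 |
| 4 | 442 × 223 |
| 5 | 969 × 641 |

2

Target 16:9 ≈ 1.778.
1: 1.441 (Δ0.337)  2: 1.791 (Δ0.013)  3: 1.888 (Δ0.110)  4: 1.982 (Δ0.204)  5: 1.512 (Δ0.266)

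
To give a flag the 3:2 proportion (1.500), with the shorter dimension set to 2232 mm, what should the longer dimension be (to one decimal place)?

3348.0 mm

3:2 = 1.50000.
Longer side = 2232 × 1.50000 ≈ 3348.000 → 3348.0 mm.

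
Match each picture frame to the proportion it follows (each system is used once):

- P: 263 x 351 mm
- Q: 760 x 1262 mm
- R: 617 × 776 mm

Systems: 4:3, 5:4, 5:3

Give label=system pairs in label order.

Ratios: P ≈ 1.335; Q ≈ 1.661; R ≈ 1.258.
Targets: 4:3 ≈ 1.333; 5:4 ≈ 1.250; 5:3 ≈ 1.667.

P=4:3, Q=5:3, R=5:4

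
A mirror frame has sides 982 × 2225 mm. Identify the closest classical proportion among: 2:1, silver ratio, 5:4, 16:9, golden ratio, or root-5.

2225/982 ≈ 2.266. Nearest candidates are root-5 (2.236, off by 0.030) and silver ratio (2.414, off by 0.148).

root-5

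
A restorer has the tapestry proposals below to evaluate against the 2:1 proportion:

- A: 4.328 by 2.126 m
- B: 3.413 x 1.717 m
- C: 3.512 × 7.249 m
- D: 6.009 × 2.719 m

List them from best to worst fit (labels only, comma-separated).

B, A, C, D

A: 4.328/2.126 ≈ 2.036 → |2.036 − 2.000| = 0.036
B: 3.413/1.717 ≈ 1.988 → |1.988 − 2.000| = 0.012
C: 7.249/3.512 ≈ 2.064 → |2.064 − 2.000| = 0.064
D: 6.009/2.719 ≈ 2.210 → |2.210 − 2.000| = 0.210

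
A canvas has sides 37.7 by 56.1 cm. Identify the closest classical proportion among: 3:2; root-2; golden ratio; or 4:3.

3:2

56.1/37.7 ≈ 1.488. Nearest candidates are 3:2 (1.500, off by 0.012) and root-2 (1.414, off by 0.074).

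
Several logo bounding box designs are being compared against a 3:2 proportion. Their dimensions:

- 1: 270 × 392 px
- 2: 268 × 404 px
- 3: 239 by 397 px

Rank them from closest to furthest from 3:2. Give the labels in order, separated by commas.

2, 1, 3

1: 392/270 ≈ 1.452 → |1.452 − 1.500| = 0.048
2: 404/268 ≈ 1.507 → |1.507 − 1.500| = 0.007
3: 397/239 ≈ 1.661 → |1.661 − 1.500| = 0.161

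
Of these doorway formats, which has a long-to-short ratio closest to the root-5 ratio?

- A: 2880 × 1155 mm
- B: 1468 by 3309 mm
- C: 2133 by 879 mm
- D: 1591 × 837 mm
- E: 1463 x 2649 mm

B

Target root-5 ≈ 2.236.
A: 2.494 (Δ0.258)  B: 2.254 (Δ0.018)  C: 2.427 (Δ0.191)  D: 1.901 (Δ0.335)  E: 1.811 (Δ0.425)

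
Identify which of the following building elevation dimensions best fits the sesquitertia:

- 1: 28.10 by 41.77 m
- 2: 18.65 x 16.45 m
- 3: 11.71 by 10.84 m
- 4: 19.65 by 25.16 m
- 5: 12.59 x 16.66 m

Target 4:3 ≈ 1.333.
1: 1.486 (Δ0.153)  2: 1.134 (Δ0.199)  3: 1.080 (Δ0.253)  4: 1.280 (Δ0.053)  5: 1.323 (Δ0.010)

5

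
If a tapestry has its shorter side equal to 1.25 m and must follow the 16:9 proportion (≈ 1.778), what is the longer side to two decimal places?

2.22 m

16:9 ≈ 1.77778.
Longer side = 1.25 × 1.77778 ≈ 2.2222 → 2.22 m.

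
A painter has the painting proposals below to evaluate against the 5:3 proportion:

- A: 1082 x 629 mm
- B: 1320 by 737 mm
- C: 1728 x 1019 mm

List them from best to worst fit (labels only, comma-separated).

C, A, B

Ratios: A = 1082 / 629 ≈ 1.720; B = 1320 / 737 ≈ 1.791; C = 1728 / 1019 ≈ 1.696.
|Δ from 1.667|: A 0.053; B 0.124; C 0.029.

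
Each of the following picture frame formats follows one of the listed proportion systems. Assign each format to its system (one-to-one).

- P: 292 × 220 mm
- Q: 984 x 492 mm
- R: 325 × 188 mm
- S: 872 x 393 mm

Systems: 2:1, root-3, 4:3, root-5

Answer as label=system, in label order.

P = 292/220 ≈ 1.327 → 4:3 (1.333)
Q = 984/492 ≈ 2.000 → 2:1 (2.000)
R = 325/188 ≈ 1.729 → root-3 (1.732)
S = 872/393 ≈ 2.219 → root-5 (2.236)

P=4:3, Q=2:1, R=root-3, S=root-5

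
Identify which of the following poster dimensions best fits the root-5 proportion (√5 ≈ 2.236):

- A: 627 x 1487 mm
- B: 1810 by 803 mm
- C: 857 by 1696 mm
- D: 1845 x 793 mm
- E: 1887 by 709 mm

Target root-5 ≈ 2.236.
A: 2.372 (Δ0.136)  B: 2.254 (Δ0.018)  C: 1.979 (Δ0.257)  D: 2.327 (Δ0.091)  E: 2.661 (Δ0.425)

B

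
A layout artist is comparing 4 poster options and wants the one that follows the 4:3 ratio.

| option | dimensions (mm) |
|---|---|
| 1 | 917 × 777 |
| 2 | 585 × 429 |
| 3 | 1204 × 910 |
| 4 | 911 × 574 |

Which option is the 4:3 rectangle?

Target 4:3 ≈ 1.333.
1: 1.180 (Δ0.153)  2: 1.364 (Δ0.031)  3: 1.323 (Δ0.010)  4: 1.587 (Δ0.254)

3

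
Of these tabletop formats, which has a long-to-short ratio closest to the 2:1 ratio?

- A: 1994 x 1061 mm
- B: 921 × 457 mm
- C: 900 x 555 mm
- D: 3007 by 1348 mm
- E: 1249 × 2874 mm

B

Target 2:1 ≈ 2.000.
A: 1.879 (Δ0.121)  B: 2.015 (Δ0.015)  C: 1.622 (Δ0.378)  D: 2.231 (Δ0.231)  E: 2.301 (Δ0.301)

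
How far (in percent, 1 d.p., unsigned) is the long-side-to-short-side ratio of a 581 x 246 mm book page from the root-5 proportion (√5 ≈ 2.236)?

5.6%

Ratio = 581 / 246 ≈ 2.3618.
Ideal root-5 ≈ 2.2361. |2.3618 − 2.2361| / 2.2361 ≈ 5.62% → 5.6%.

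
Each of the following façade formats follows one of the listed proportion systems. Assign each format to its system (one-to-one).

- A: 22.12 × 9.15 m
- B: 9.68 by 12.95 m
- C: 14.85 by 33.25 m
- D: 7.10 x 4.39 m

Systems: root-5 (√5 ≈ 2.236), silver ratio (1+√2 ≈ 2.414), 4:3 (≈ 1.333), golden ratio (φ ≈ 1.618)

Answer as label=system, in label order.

Ratios: A ≈ 2.417; B ≈ 1.338; C ≈ 2.239; D ≈ 1.617.
Targets: root-5 ≈ 2.236; silver ratio ≈ 2.414; 4:3 ≈ 1.333; golden ratio ≈ 1.618.

A=silver ratio, B=4:3, C=root-5, D=golden ratio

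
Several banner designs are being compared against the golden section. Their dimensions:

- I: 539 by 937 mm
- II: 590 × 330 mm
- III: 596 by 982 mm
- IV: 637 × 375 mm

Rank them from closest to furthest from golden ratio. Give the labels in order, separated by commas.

III, IV, I, II

Ratios: I = 937 / 539 ≈ 1.738; II = 590 / 330 ≈ 1.788; III = 982 / 596 ≈ 1.648; IV = 637 / 375 ≈ 1.699.
|Δ from 1.618|: I 0.120; II 0.170; III 0.030; IV 0.081.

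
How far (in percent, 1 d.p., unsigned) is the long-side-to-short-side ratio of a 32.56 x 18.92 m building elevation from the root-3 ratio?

Ratio = 32.56 / 18.92 ≈ 1.7209.
Ideal root-3 ≈ 1.7321. |1.7209 − 1.7321| / 1.7321 ≈ 0.65% → 0.6%.

0.6%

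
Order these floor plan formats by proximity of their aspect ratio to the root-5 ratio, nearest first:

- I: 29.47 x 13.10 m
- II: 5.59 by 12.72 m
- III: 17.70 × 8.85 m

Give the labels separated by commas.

I, II, III

Ratios: I = 29.47 / 13.10 ≈ 2.250; II = 12.72 / 5.59 ≈ 2.275; III = 17.70 / 8.85 ≈ 2.000.
|Δ from 2.236|: I 0.014; II 0.039; III 0.236.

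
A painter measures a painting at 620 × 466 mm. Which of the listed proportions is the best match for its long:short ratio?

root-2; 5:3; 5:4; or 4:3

4:3

620/466 ≈ 1.330. Nearest candidates are 4:3 (1.333, off by 0.003) and 5:4 (1.250, off by 0.080).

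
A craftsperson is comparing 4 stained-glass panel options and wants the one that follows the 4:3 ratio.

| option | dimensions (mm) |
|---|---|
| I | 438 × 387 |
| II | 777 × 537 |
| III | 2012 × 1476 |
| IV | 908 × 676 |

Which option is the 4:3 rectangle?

Ratios (long/short): I ≈ 1.132; II ≈ 1.447; III ≈ 1.363; IV ≈ 1.343.
4:3 ≈ 1.333; option IV is nearest (Δ 0.010).

IV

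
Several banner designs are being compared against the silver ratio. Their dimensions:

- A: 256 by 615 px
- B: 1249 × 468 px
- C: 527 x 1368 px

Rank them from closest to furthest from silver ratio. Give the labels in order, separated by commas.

A, C, B

A: 615/256 ≈ 2.402 → |2.402 − 2.414| = 0.012
B: 1249/468 ≈ 2.669 → |2.669 − 2.414| = 0.255
C: 1368/527 ≈ 2.596 → |2.596 − 2.414| = 0.182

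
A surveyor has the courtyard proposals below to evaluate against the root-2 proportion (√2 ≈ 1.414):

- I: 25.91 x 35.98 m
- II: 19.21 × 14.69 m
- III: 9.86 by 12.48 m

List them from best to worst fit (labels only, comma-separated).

I, II, III

I: 35.98/25.91 ≈ 1.389 → |1.389 − 1.414| = 0.025
II: 19.21/14.69 ≈ 1.308 → |1.308 − 1.414| = 0.106
III: 12.48/9.86 ≈ 1.266 → |1.266 − 1.414| = 0.148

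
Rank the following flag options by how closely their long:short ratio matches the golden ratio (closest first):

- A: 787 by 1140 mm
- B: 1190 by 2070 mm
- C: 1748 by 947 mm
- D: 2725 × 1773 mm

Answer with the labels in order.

D, B, A, C

A: 1140/787 ≈ 1.449 → |1.449 − 1.618| = 0.169
B: 2070/1190 ≈ 1.739 → |1.739 − 1.618| = 0.121
C: 1748/947 ≈ 1.846 → |1.846 − 1.618| = 0.228
D: 2725/1773 ≈ 1.537 → |1.537 − 1.618| = 0.081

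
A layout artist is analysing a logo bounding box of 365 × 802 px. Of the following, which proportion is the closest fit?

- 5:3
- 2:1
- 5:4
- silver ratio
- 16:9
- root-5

Ratio = 802 / 365 ≈ 2.197.
Distances: 5:3 1.667 (Δ 0.530); 2:1 2.000 (Δ 0.197); 5:4 1.250 (Δ 0.947); silver ratio 2.414 (Δ 0.217); 16:9 1.778 (Δ 0.419); root-5 2.236 (Δ 0.039).

root-5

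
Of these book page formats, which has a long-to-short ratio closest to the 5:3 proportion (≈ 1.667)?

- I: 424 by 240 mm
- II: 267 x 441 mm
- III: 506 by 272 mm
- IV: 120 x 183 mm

Target 5:3 ≈ 1.667.
I: 1.767 (Δ0.100)  II: 1.652 (Δ0.015)  III: 1.860 (Δ0.193)  IV: 1.525 (Δ0.142)

II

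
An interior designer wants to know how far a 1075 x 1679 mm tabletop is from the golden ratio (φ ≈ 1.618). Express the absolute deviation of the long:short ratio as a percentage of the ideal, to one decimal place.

3.5%

Ratio = 1679 / 1075 ≈ 1.5619.
Ideal golden ratio ≈ 1.6180. |1.5619 − 1.6180| / 1.6180 ≈ 3.47% → 3.5%.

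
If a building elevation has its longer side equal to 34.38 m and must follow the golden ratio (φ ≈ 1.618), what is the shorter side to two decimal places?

golden ratio ≈ 1.61803.
Shorter side = 34.38 ÷ 1.61803 ≈ 21.2481 → 21.25 m.

21.25 m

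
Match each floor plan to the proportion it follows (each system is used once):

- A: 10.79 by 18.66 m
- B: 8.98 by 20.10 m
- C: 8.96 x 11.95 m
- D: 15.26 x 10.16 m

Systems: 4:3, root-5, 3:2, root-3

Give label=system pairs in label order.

A=root-3, B=root-5, C=4:3, D=3:2

Ratios: A ≈ 1.729; B ≈ 2.238; C ≈ 1.334; D ≈ 1.502.
Targets: 4:3 ≈ 1.333; root-5 ≈ 2.236; 3:2 ≈ 1.500; root-3 ≈ 1.732.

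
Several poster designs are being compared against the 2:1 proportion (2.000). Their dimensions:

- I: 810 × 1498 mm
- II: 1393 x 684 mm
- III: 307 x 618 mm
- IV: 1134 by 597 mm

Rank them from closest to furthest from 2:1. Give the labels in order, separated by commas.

III, II, IV, I

Ratios: I = 1498 / 810 ≈ 1.849; II = 1393 / 684 ≈ 2.037; III = 618 / 307 ≈ 2.013; IV = 1134 / 597 ≈ 1.899.
|Δ from 2.000|: I 0.151; II 0.037; III 0.013; IV 0.101.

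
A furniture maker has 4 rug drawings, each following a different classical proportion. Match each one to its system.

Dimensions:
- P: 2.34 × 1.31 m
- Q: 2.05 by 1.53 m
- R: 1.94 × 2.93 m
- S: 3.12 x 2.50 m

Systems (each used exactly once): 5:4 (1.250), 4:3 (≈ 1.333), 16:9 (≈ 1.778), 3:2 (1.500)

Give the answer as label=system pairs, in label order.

P=16:9, Q=4:3, R=3:2, S=5:4

P = 2.34/1.31 ≈ 1.786 → 16:9 (1.778)
Q = 2.05/1.53 ≈ 1.340 → 4:3 (1.333)
R = 2.93/1.94 ≈ 1.510 → 3:2 (1.500)
S = 3.12/2.50 ≈ 1.248 → 5:4 (1.250)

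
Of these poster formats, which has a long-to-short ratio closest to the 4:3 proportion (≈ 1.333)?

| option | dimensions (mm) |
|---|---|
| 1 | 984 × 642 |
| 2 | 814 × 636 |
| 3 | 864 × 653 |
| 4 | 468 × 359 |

Target 4:3 ≈ 1.333.
1: 1.533 (Δ0.200)  2: 1.280 (Δ0.053)  3: 1.323 (Δ0.010)  4: 1.304 (Δ0.029)

3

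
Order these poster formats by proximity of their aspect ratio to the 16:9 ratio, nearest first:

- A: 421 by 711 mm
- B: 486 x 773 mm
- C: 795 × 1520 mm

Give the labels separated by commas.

A: 711/421 ≈ 1.689 → |1.689 − 1.778| = 0.089
B: 773/486 ≈ 1.591 → |1.591 − 1.778| = 0.187
C: 1520/795 ≈ 1.912 → |1.912 − 1.778| = 0.134

A, C, B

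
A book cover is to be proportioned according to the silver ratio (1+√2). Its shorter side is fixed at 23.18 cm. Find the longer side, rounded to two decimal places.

silver ratio ≈ 2.41421.
Longer side = 23.18 × 2.41421 ≈ 55.9614 → 55.96 cm.

55.96 cm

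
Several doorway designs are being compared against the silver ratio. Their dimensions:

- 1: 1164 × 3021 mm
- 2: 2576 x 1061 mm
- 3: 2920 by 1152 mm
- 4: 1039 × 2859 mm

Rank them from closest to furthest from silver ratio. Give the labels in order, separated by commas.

2, 3, 1, 4

1: 3021/1164 ≈ 2.595 → |2.595 − 2.414| = 0.181
2: 2576/1061 ≈ 2.428 → |2.428 − 2.414| = 0.014
3: 2920/1152 ≈ 2.535 → |2.535 − 2.414| = 0.121
4: 2859/1039 ≈ 2.752 → |2.752 − 2.414| = 0.338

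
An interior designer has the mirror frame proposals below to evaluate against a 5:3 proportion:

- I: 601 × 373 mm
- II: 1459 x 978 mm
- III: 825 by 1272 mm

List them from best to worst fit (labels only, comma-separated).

I: 601/373 ≈ 1.611 → |1.611 − 1.667| = 0.056
II: 1459/978 ≈ 1.492 → |1.492 − 1.667| = 0.175
III: 1272/825 ≈ 1.542 → |1.542 − 1.667| = 0.125

I, III, II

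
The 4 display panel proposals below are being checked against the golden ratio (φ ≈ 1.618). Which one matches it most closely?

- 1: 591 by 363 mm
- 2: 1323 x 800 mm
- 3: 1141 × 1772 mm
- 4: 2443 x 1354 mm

1

Ratios (long/short): 1 ≈ 1.628; 2 ≈ 1.654; 3 ≈ 1.553; 4 ≈ 1.804.
golden ratio ≈ 1.618; option 1 is nearest (Δ 0.010).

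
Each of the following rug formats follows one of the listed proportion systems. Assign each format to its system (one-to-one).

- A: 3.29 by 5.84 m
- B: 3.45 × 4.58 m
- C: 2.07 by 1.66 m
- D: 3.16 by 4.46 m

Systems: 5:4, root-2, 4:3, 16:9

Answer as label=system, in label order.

A = 5.84/3.29 ≈ 1.775 → 16:9 (1.778)
B = 4.58/3.45 ≈ 1.328 → 4:3 (1.333)
C = 2.07/1.66 ≈ 1.247 → 5:4 (1.250)
D = 4.46/3.16 ≈ 1.411 → root-2 (1.414)

A=16:9, B=4:3, C=5:4, D=root-2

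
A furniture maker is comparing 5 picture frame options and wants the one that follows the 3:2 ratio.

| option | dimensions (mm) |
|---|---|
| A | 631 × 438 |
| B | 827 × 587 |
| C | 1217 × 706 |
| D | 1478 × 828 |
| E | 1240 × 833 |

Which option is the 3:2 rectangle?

E

Target 3:2 ≈ 1.500.
A: 1.441 (Δ0.059)  B: 1.409 (Δ0.091)  C: 1.724 (Δ0.224)  D: 1.785 (Δ0.285)  E: 1.489 (Δ0.011)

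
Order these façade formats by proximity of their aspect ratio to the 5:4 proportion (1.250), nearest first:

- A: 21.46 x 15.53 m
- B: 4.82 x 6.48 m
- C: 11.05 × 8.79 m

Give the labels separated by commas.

C, B, A

A: 21.46/15.53 ≈ 1.382 → |1.382 − 1.250| = 0.132
B: 6.48/4.82 ≈ 1.344 → |1.344 − 1.250| = 0.094
C: 11.05/8.79 ≈ 1.257 → |1.257 − 1.250| = 0.007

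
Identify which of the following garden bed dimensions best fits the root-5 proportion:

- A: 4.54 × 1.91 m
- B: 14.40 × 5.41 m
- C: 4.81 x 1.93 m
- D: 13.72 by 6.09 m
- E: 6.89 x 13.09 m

Ratios (long/short): A ≈ 2.377; B ≈ 2.662; C ≈ 2.492; D ≈ 2.253; E ≈ 1.900.
root-5 ≈ 2.236; option D is nearest (Δ 0.017).

D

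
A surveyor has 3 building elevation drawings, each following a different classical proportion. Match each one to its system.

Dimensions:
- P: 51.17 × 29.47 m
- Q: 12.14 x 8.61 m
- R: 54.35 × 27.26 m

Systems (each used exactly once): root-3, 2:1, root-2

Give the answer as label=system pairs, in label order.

Ratios: P ≈ 1.736; Q ≈ 1.410; R ≈ 1.994.
Targets: root-3 ≈ 1.732; 2:1 ≈ 2.000; root-2 ≈ 1.414.

P=root-3, Q=root-2, R=2:1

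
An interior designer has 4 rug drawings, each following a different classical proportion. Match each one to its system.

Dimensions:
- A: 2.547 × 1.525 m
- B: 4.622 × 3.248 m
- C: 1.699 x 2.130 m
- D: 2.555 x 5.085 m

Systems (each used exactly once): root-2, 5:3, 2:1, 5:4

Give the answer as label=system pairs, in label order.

Ratios: A ≈ 1.670; B ≈ 1.423; C ≈ 1.254; D ≈ 1.990.
Targets: root-2 ≈ 1.414; 5:3 ≈ 1.667; 2:1 ≈ 2.000; 5:4 ≈ 1.250.

A=5:3, B=root-2, C=5:4, D=2:1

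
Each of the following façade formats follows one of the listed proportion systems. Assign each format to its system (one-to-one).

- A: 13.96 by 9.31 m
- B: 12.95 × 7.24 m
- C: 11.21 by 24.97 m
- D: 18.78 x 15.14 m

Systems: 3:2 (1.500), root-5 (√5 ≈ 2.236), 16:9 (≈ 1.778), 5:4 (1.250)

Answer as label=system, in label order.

Ratios: A ≈ 1.499; B ≈ 1.789; C ≈ 2.227; D ≈ 1.240.
Targets: 3:2 ≈ 1.500; root-5 ≈ 2.236; 16:9 ≈ 1.778; 5:4 ≈ 1.250.

A=3:2, B=16:9, C=root-5, D=5:4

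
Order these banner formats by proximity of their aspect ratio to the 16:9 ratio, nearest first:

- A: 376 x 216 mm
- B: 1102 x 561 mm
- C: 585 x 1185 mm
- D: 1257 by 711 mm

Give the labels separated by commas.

D, A, B, C

Ratios: A = 376 / 216 ≈ 1.741; B = 1102 / 561 ≈ 1.964; C = 1185 / 585 ≈ 2.026; D = 1257 / 711 ≈ 1.768.
|Δ from 1.778|: A 0.037; B 0.186; C 0.248; D 0.010.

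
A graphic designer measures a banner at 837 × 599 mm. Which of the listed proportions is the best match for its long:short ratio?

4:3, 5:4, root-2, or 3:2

root-2

Ratio = 837 / 599 ≈ 1.397.
Distances: 4:3 1.333 (Δ 0.064); 5:4 1.250 (Δ 0.147); root-2 1.414 (Δ 0.017); 3:2 1.500 (Δ 0.103).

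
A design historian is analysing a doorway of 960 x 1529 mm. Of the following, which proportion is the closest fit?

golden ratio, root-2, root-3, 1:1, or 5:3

golden ratio

1529/960 ≈ 1.593. Nearest candidates are golden ratio (1.618, off by 0.025) and 5:3 (1.667, off by 0.074).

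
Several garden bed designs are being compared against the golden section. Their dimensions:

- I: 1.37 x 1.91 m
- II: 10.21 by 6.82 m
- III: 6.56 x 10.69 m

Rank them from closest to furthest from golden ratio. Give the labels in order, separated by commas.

I: 1.91/1.37 ≈ 1.394 → |1.394 − 1.618| = 0.224
II: 10.21/6.82 ≈ 1.497 → |1.497 − 1.618| = 0.121
III: 10.69/6.56 ≈ 1.630 → |1.630 − 1.618| = 0.012

III, II, I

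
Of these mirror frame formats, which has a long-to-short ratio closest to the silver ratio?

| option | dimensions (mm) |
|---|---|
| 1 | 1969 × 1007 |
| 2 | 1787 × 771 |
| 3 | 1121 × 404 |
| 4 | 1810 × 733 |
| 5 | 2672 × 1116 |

5

Target silver ratio ≈ 2.414.
1: 1.955 (Δ0.459)  2: 2.318 (Δ0.096)  3: 2.775 (Δ0.361)  4: 2.469 (Δ0.055)  5: 2.394 (Δ0.020)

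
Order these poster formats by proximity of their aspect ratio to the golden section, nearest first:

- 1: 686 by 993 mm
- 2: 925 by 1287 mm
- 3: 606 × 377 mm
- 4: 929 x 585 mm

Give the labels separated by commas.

Ratios: 1 = 993 / 686 ≈ 1.448; 2 = 1287 / 925 ≈ 1.391; 3 = 606 / 377 ≈ 1.607; 4 = 929 / 585 ≈ 1.588.
|Δ from 1.618|: 1 0.170; 2 0.227; 3 0.011; 4 0.030.

3, 4, 1, 2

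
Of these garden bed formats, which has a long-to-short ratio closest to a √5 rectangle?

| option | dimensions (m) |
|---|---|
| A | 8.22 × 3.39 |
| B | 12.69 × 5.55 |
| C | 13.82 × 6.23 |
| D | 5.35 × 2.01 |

Target root-5 ≈ 2.236.
A: 2.425 (Δ0.189)  B: 2.286 (Δ0.050)  C: 2.218 (Δ0.018)  D: 2.662 (Δ0.426)

C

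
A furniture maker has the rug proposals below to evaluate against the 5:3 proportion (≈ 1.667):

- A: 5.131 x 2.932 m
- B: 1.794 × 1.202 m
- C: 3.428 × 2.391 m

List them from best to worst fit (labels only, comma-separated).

A, B, C

A: 5.131/2.932 ≈ 1.750 → |1.750 − 1.667| = 0.083
B: 1.794/1.202 ≈ 1.493 → |1.493 − 1.667| = 0.174
C: 3.428/2.391 ≈ 1.434 → |1.434 − 1.667| = 0.233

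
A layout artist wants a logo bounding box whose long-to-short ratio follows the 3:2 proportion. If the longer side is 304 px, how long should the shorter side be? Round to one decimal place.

3:2 = 1.50000.
Shorter side = 304 ÷ 1.50000 ≈ 202.667 → 202.7 px.

202.7 px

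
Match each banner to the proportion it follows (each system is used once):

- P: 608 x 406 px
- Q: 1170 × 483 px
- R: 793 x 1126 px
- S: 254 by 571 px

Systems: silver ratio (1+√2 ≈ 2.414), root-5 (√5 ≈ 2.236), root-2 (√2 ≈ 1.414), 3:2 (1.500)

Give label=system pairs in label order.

P = 608/406 ≈ 1.498 → 3:2 (1.500)
Q = 1170/483 ≈ 2.422 → silver ratio (2.414)
R = 1126/793 ≈ 1.420 → root-2 (1.414)
S = 571/254 ≈ 2.248 → root-5 (2.236)

P=3:2, Q=silver ratio, R=root-2, S=root-5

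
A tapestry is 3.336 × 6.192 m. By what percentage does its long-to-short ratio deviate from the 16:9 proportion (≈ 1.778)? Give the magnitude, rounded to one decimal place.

4.4%

Ratio = 6.192 / 3.336 ≈ 1.8561.
Ideal 16:9 ≈ 1.7778. |1.8561 − 1.7778| / 1.7778 ≈ 4.40% → 4.4%.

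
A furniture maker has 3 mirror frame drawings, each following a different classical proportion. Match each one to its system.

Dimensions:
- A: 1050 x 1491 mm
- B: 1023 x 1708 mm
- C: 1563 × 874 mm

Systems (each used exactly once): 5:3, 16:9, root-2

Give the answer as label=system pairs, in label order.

A=root-2, B=5:3, C=16:9

Ratios: A ≈ 1.420; B ≈ 1.670; C ≈ 1.788.
Targets: 5:3 ≈ 1.667; 16:9 ≈ 1.778; root-2 ≈ 1.414.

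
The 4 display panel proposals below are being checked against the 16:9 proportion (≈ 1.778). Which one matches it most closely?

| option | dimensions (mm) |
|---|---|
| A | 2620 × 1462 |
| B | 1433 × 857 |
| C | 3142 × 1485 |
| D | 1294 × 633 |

Target 16:9 ≈ 1.778.
A: 1.792 (Δ0.014)  B: 1.672 (Δ0.106)  C: 2.116 (Δ0.338)  D: 2.044 (Δ0.266)

A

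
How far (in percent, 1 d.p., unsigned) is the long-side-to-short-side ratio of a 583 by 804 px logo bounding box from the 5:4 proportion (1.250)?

Ratio = 804 / 583 ≈ 1.3791.
Ideal 5:4 = 1.2500. |1.3791 − 1.2500| / 1.2500 ≈ 10.33% → 10.3%.

10.3%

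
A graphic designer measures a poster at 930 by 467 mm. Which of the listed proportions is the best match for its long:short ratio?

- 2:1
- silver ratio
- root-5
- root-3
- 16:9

930/467 ≈ 1.991. Nearest candidates are 2:1 (2.000, off by 0.009) and 16:9 (1.778, off by 0.213).

2:1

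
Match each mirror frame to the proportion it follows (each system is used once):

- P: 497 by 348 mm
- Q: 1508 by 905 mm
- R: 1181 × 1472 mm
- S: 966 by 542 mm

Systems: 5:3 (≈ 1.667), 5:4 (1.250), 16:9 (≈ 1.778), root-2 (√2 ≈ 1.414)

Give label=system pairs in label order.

P=root-2, Q=5:3, R=5:4, S=16:9

P = 497/348 ≈ 1.428 → root-2 (1.414)
Q = 1508/905 ≈ 1.666 → 5:3 (1.667)
R = 1472/1181 ≈ 1.246 → 5:4 (1.250)
S = 966/542 ≈ 1.782 → 16:9 (1.778)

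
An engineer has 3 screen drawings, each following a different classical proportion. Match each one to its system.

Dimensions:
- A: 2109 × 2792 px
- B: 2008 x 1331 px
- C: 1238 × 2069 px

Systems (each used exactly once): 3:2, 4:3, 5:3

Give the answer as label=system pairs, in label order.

A=4:3, B=3:2, C=5:3

A = 2792/2109 ≈ 1.324 → 4:3 (1.333)
B = 2008/1331 ≈ 1.509 → 3:2 (1.500)
C = 2069/1238 ≈ 1.671 → 5:3 (1.667)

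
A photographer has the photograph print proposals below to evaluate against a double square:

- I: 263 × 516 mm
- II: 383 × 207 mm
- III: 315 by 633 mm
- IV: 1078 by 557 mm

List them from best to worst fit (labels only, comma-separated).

Ratios: I = 516 / 263 ≈ 1.962; II = 383 / 207 ≈ 1.850; III = 633 / 315 ≈ 2.010; IV = 1078 / 557 ≈ 1.935.
|Δ from 2.000|: I 0.038; II 0.150; III 0.010; IV 0.065.

III, I, IV, II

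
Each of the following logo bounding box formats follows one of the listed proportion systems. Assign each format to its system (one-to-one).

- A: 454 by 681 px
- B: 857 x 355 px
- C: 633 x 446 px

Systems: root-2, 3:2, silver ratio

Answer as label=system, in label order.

Ratios: A ≈ 1.500; B ≈ 2.414; C ≈ 1.419.
Targets: root-2 ≈ 1.414; 3:2 ≈ 1.500; silver ratio ≈ 2.414.

A=3:2, B=silver ratio, C=root-2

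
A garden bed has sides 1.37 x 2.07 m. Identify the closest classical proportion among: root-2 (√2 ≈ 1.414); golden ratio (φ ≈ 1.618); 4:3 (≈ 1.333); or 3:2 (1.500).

2.07/1.37 ≈ 1.511. Nearest candidates are 3:2 (1.500, off by 0.011) and root-2 (1.414, off by 0.097).

3:2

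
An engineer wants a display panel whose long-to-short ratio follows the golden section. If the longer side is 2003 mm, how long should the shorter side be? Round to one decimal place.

1237.9 mm

golden ratio ≈ 1.61803.
Shorter side = 2003 ÷ 1.61803 ≈ 1237.925 → 1237.9 mm.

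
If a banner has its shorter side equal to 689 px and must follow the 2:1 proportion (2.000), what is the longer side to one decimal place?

1378.0 px

2:1 = 2.00000.
Longer side = 689 × 2.00000 ≈ 1378.000 → 1378.0 px.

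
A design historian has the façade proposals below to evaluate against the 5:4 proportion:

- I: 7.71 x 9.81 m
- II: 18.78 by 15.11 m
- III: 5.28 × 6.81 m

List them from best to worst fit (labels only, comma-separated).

Ratios: I = 9.81 / 7.71 ≈ 1.272; II = 18.78 / 15.11 ≈ 1.243; III = 6.81 / 5.28 ≈ 1.290.
|Δ from 1.250|: I 0.022; II 0.007; III 0.040.

II, I, III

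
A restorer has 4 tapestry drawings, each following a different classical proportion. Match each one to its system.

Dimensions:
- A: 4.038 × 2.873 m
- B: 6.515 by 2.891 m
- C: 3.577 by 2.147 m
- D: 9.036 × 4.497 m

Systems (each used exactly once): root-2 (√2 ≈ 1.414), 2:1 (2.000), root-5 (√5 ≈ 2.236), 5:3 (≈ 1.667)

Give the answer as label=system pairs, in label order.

A = 4.038/2.873 ≈ 1.405 → root-2 (1.414)
B = 6.515/2.891 ≈ 2.254 → root-5 (2.236)
C = 3.577/2.147 ≈ 1.666 → 5:3 (1.667)
D = 9.036/4.497 ≈ 2.009 → 2:1 (2.000)

A=root-2, B=root-5, C=5:3, D=2:1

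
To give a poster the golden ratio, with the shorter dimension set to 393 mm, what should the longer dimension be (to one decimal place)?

635.9 mm

golden ratio ≈ 1.61803.
Longer side = 393 × 1.61803 ≈ 635.886 → 635.9 mm.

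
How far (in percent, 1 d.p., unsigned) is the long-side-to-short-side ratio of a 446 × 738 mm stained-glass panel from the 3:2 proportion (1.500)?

10.3%

Ratio = 738 / 446 ≈ 1.6547.
Ideal 3:2 = 1.5000. |1.6547 − 1.5000| / 1.5000 ≈ 10.31% → 10.3%.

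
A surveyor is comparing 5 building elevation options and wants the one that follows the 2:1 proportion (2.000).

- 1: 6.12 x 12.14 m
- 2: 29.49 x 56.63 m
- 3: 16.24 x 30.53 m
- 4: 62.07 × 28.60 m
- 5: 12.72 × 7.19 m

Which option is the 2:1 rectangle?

1

Target 2:1 ≈ 2.000.
1: 1.984 (Δ0.016)  2: 1.920 (Δ0.080)  3: 1.880 (Δ0.120)  4: 2.170 (Δ0.170)  5: 1.769 (Δ0.231)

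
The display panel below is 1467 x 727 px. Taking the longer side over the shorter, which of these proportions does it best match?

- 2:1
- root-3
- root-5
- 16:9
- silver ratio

Ratio = 1467 / 727 ≈ 2.018.
Distances: 2:1 2.000 (Δ 0.018); root-3 1.732 (Δ 0.286); root-5 2.236 (Δ 0.218); 16:9 1.778 (Δ 0.240); silver ratio 2.414 (Δ 0.396).

2:1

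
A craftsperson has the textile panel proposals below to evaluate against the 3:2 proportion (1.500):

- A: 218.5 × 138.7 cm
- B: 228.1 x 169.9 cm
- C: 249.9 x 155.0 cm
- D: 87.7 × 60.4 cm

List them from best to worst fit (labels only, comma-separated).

Ratios: A = 218.5 / 138.7 ≈ 1.575; B = 228.1 / 169.9 ≈ 1.343; C = 249.9 / 155.0 ≈ 1.612; D = 87.7 / 60.4 ≈ 1.452.
|Δ from 1.500|: A 0.075; B 0.157; C 0.112; D 0.048.

D, A, C, B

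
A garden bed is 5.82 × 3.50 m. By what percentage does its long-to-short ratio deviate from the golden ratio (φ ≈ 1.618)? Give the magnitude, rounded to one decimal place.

Ratio = 5.82 / 3.50 ≈ 1.6629.
Ideal golden ratio ≈ 1.6180. |1.6629 − 1.6180| / 1.6180 ≈ 2.78% → 2.8%.

2.8%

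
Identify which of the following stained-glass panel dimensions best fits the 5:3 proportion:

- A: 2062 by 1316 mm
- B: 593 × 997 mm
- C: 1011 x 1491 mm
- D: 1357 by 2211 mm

B

Target 5:3 ≈ 1.667.
A: 1.567 (Δ0.100)  B: 1.681 (Δ0.014)  C: 1.475 (Δ0.192)  D: 1.629 (Δ0.038)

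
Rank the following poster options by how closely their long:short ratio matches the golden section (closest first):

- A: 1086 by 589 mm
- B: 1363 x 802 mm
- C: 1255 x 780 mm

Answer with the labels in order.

C, B, A

Ratios: A = 1086 / 589 ≈ 1.844; B = 1363 / 802 ≈ 1.700; C = 1255 / 780 ≈ 1.609.
|Δ from 1.618|: A 0.226; B 0.082; C 0.009.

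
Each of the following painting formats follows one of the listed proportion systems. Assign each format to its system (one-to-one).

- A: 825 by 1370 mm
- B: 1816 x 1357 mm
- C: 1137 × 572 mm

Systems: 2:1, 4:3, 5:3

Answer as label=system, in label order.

A = 1370/825 ≈ 1.661 → 5:3 (1.667)
B = 1816/1357 ≈ 1.338 → 4:3 (1.333)
C = 1137/572 ≈ 1.988 → 2:1 (2.000)

A=5:3, B=4:3, C=2:1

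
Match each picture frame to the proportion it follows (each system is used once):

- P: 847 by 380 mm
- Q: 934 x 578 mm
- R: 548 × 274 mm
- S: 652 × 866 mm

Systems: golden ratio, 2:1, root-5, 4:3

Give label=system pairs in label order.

Ratios: P ≈ 2.229; Q ≈ 1.616; R ≈ 2.000; S ≈ 1.328.
Targets: golden ratio ≈ 1.618; 2:1 ≈ 2.000; root-5 ≈ 2.236; 4:3 ≈ 1.333.

P=root-5, Q=golden ratio, R=2:1, S=4:3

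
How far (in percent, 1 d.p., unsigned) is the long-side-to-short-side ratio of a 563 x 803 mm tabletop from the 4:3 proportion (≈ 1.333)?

Ratio = 803 / 563 ≈ 1.4263.
Ideal 4:3 ≈ 1.3333. |1.4263 − 1.3333| / 1.3333 ≈ 6.98% → 7.0%.

7.0%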